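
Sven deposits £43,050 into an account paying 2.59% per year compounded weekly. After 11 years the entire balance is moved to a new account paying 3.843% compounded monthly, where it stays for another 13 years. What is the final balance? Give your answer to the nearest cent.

£94,253.04

Phase 1: 43,050·(1 + 0.0259/52)^572 ≈ 57,236.4712.
Phase 2: 57,236.4712·(1 + 0.0032025)^156 ≈ 94,253.0361.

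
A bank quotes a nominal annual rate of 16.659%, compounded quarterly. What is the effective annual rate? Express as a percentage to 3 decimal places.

One year is 4 periods at 0.0416475 each: (1 + 0.0416475)^4 ≈ 1.177289.
EAR = 1.177289 − 1 ≈ 17.72890%.

17.729%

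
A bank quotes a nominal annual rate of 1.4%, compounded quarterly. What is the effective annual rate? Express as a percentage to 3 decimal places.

1.407%

EAR = (1 + 1.4%/4)^4 − 1 = (1 + 0.0035)^4 − 1.
(1 + 0.0035)^4 ≈ 1.014074, so EAR ≈ 1.40737%.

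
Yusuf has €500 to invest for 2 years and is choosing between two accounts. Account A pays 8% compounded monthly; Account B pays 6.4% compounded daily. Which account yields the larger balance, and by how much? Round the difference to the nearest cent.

Account A, by €18.17

A: (1 + 0.08/12)^24 ≈ 1.17288793, so 500 × 1.17288793 ≈ 586.4440.
B: (1 + 0.064/365)^730 ≈ 1.13654025, so 500 × 1.13654025 ≈ 568.2701.
Difference ≈ 18.1738 in favor of A.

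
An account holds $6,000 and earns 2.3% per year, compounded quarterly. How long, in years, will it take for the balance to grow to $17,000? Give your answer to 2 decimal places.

(1 + 0.00575)^(4t) = 17,000/6,000 = 2.8333.
4t·ln(1 + 0.00575) = ln(2.8333); 4t = 1.0415/0.00573353 ≈ 181.6426.
t ≈ 45.4107 years.

45.41 years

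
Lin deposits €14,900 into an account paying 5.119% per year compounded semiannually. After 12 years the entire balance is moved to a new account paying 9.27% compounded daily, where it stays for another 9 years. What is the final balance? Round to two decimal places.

€62,935.20

After 12 years at 5.119%: 14,900 × 1.8340935247 ≈ 27,327.9935.
Then 9 years at 9.27%: 27,327.9935 × 2.3029572853 ≈ 62,935.2018.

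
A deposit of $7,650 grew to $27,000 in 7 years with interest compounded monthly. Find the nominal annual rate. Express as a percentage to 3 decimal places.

18.152%

(1 + r/12)^84 = 27,000/7,650 = 3.52941.
1 + r/12 = 3.52941^(1/84) ≈ 1.015127, so r/12 ≈ 0.0151267.
r ≈ 12·0.0151267 = 18.15208%.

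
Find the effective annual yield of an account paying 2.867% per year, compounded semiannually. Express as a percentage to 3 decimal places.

2.888%

One year is 2 periods at 0.014335 each: (1 + 0.014335)^2 ≈ 1.028875.
EAR = 1.028875 − 1 ≈ 2.88755%.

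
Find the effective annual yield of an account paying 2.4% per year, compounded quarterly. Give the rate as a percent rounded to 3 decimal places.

One year is 4 periods at 0.006 each: (1 + 0.006)^4 ≈ 1.024217.
EAR = 1.024217 − 1 ≈ 2.42169%.

2.422%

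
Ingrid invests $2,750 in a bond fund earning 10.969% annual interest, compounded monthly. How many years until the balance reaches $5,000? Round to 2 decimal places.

5.48 years

We need (1 + 0.00914083)^(12t) = 1.8182, so 12t = ln 1.8182 / ln 1.009141 ≈ 65.7014.
t ≈ 65.7014/12 = 5.4751 years.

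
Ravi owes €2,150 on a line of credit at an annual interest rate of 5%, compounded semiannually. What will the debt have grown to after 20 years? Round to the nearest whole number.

€5,773

Growth factor = (1 + 0.025)^40 ≈ 2.685063838.
A ≈ 2,150 × 2.685063838 ≈ 5,772.8873.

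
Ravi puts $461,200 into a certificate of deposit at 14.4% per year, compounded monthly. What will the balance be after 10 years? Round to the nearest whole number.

Periodic rate = 14.4%/12 = 0.012; periods = 12·10 = 120.
A = 461,200·(1 + 0.012)^120 ≈ 461,200·4.184672745341 ≈ 1,929,971.0702.

$1,929,971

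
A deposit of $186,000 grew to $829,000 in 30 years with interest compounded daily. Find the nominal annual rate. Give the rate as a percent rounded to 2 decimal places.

4.98%

The 10950-period growth factor is 829,000/186,000 = 4.45699.
r/365 = 4.45699^(1/10950) − 1 ≈ 0.000136491, so r ≈ 365·0.000136491 = 4.98192%.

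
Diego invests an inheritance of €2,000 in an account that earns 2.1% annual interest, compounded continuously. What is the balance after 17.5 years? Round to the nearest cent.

€2,888.24

A = P·e^(rt) = 2,000·e^(0.021·17.5) = 2,000·e^0.3675.
e^0.3675 ≈ 1.444119799, so A ≈ 2,888.2396.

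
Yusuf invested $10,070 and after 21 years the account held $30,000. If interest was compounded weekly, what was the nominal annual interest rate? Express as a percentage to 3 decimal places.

The 1092-period growth factor is 30,000/10,070 = 2.97915.
r/52 = 2.97915^(1/1092) − 1 ≈ 0.00100017, so r ≈ 52·0.00100017 = 5.20087%.

5.201%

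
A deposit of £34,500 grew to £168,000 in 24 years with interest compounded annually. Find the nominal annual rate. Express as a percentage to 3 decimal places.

(1 + r)^24 = 168,000/34,500 = 4.86957.
1 + r = 4.86957^(1/24) ≈ 1.068182, so r ≈ 0.0681824.
r ≈ 6.81824%.

6.818%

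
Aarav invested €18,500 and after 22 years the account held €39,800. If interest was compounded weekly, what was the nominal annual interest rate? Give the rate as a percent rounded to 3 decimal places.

3.483%

The 1144-period growth factor is 39,800/18,500 = 2.15135.
r/52 = 2.15135^(1/1144) − 1 ≈ 0.000669889, so r ≈ 52·0.000669889 = 3.48342%.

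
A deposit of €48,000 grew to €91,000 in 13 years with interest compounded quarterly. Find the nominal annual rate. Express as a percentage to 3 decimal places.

4.951%

The 52-period growth factor is 91,000/48,000 = 1.89583.
r/4 = 1.89583^(1/52) − 1 ≈ 0.0123771, so r ≈ 4·0.0123771 = 4.95084%.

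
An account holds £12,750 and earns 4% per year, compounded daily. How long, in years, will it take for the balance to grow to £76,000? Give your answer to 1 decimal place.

We need (1 + 0.000109589)^(365t) = 5.9608, so 365t = ln 5.9608 / ln 1.00011 ≈ 16290.8615.
t ≈ 16290.8615/365 = 44.6325 years.

44.6 years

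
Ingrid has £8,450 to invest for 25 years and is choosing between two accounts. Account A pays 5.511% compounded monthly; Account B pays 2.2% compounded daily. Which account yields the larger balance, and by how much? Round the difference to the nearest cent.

Account A growth factor: (1 + 0.0045925)^300 ≈ 3.9534791725; balance ≈ 33,406.8990.
Account B growth factor: (1 + 0.022/365)^9125 ≈ 1.73322429; balance ≈ 14,645.7453.
Account A is larger by 18,761.1538.

Account A, by £18,761.15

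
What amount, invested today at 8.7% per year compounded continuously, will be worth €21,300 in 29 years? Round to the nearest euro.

€1,709

P = A·e^(−rt) = 21,300·e^(−2.523).
e^(−2.523) ≈ 0.080218589636, so P ≈ 1,708.6560.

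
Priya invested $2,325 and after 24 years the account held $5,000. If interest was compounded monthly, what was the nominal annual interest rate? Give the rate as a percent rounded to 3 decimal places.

The 288-period growth factor is 5,000/2,325 = 2.15054.
r/12 = 2.15054^(1/288) − 1 ≈ 0.00266228, so r ≈ 12·0.00266228 = 3.19474%.

3.195%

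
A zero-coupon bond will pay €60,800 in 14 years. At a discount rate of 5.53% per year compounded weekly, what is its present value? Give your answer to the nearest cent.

Growth factor = (1 + 0.0553/52)^728 ≈ 2.1679643195.
P = 60,800/2.1679643195 ≈ 28,044.7420.

€28,044.74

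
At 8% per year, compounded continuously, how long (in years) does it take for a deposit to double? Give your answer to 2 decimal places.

e^(0.08t) = 2, so 0.08t = ln 2 ≈ 0.69315.
t ≈ 0.69315/0.08 ≈ 8.6643.

8.66 years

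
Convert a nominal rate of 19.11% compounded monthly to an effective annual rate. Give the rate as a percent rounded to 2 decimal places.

20.88%

One year is 12 periods at 0.015925 each: (1 + 0.015925)^12 ≈ 1.208759.
EAR = 1.208759 − 1 ≈ 20.87591%.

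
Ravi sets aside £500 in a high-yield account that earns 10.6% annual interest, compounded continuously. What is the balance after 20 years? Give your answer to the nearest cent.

£4,165.57

A = P·e^(rt) = 500·e^(0.106·20) = 500·e^2.12.
e^2.12 ≈ 8.331137488, so A ≈ 4,165.5687.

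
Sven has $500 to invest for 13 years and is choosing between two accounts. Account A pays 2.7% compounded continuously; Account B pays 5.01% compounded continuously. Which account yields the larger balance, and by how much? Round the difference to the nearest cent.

A: e^(0.027·13) = e^0.351 ≈ 1.42048733, so 500 × 1.42048733 ≈ 710.2437.
B: e^(0.0501·13) = e^0.6513 ≈ 1.91803265, so 500 × 1.91803265 ≈ 959.0163.
Difference ≈ 248.7727 in favor of B.

Account B, by $248.77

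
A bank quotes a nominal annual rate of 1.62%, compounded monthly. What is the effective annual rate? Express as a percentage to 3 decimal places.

EAR = (1 + 1.62%/12)^12 − 1 = (1 + 0.00135)^12 − 1.
(1 + 0.00135)^12 ≈ 1.016321, so EAR ≈ 1.63208%.

1.632%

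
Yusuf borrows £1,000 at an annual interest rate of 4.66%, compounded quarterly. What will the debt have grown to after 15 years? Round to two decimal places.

£2,003.63

Growth factor = (1 + 0.01165)^60 ≈ 2.003628275.
A ≈ 1,000 × 2.003628275 ≈ 2,003.6283.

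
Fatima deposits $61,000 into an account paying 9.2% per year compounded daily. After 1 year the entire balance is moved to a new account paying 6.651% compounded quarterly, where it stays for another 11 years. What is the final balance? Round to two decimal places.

Phase 1: 61,000·(1 + 0.092/365)^365 ≈ 66,877.4789.
Phase 2: 66,877.4789·(1 + 0.0166275)^44 ≈ 138,166.0804.

$138,166.08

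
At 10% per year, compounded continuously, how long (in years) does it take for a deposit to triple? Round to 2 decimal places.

10.99 years

e^(0.1t) = 3, so 0.1t = ln 3 ≈ 1.0986.
t ≈ 1.0986/0.1 ≈ 10.9861.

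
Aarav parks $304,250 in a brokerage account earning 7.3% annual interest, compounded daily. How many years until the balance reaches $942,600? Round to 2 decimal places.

15.49 years

(1 + 0.0002)^(365t) = 942,600/304,250 = 3.0981.
365t·ln(1 + 0.0002) = ln(3.0981); 365t = 1.1308/0.00019998 ≈ 5654.5268.
t ≈ 15.4919 years.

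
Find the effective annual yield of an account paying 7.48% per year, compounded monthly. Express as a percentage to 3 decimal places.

7.742%

One year is 12 periods at 0.00623333 each: (1 + 0.00623333)^12 ≈ 1.077418.
EAR = 1.077418 − 1 ≈ 7.74184%.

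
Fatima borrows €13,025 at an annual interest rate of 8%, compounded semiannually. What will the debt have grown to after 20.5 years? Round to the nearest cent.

€65,034.63

Growth factor = (1 + 0.04)^41 ≈ 4.9930614531.
A ≈ 13,025 × 4.9930614531 ≈ 65,034.6254.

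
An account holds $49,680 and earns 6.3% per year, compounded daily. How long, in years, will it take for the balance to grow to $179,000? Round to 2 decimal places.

20.35 years

(1 + 0.000172603)^(365t) = 179,000/49,680 = 3.6031.
365t·ln(1 + 0.000172603) = ln(3.6031); 365t = 1.2818/0.000172588 ≈ 7426.8461.
t ≈ 20.3475 years.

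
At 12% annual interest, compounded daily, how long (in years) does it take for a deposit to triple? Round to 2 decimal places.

9.16 years

(1 + 0.000328767)^(365t) = 3.
365t = ln 3 / ln(1 + 0.000328767) ≈ 1.0986/0.000328713 ≈ 3342.1617.
t ≈ 9.1566.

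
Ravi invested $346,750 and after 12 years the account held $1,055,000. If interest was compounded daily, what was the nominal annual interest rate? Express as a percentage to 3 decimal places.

(1 + r/365)^4380 = 1,055,000/346,750 = 3.04254.
1 + r/365 = 3.04254^(1/4380) ≈ 1.000254, so r/365 ≈ 0.000254072.
r ≈ 365·0.000254072 = 9.27361%.

9.274%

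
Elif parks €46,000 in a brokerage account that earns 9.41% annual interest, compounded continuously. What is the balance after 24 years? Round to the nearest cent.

A = P·e^(rt) = 46,000·e^(0.0941·24) = 46,000·e^2.2584.
e^2.2584 ≈ 9.56776848391, so A ≈ 440,117.3503.

€440,117.35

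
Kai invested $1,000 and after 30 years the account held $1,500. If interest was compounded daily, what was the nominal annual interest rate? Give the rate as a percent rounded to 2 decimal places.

1.35%

(1 + r/365)^10950 = 1,500/1,000 = 1.5.
1 + r/365 = 1.5^(1/10950) ≈ 1.000037, so r/365 ≈ 0.0000370295.
r ≈ 365·0.0000370295 = 1.35158%.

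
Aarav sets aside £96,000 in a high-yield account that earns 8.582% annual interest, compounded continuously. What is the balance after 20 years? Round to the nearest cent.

£534,188.19

A = P·e^(rt) = 96,000·e^(0.08582·20) = 96,000·e^1.7164.
e^1.7164 ≈ 5.56446030616, so A ≈ 534,188.1894.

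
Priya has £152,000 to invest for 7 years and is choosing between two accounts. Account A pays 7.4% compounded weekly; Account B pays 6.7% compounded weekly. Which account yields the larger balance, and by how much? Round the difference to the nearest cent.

Account A growth factor: (1 + 0.074/52)^364 ≈ 1.67804893847; balance ≈ 255,063.4386.
Account B growth factor: (1 + 0.067/52)^364 ≈ 1.59791254019; balance ≈ 242,882.7061.
Account A is larger by 12,180.7325.

Account A, by £12,180.73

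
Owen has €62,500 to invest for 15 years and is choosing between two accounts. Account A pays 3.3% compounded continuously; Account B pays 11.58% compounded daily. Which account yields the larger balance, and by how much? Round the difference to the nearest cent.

Account B, by €252,388.39

Account A growth factor: e^(0.033·15) = e^0.495 ≈ 1.64049823906; balance ≈ 102,531.1399.
Account B growth factor: (1 + 0.1158/365)^5475 ≈ 5.67871240467; balance ≈ 354,919.5253.
Account B is larger by 252,388.3854.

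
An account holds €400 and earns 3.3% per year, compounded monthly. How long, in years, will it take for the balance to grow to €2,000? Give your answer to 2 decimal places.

We need (1 + 0.00275)^(12t) = 5, so 12t = ln 5 / ln 1.00275 ≈ 586.0545.
t ≈ 586.0545/12 = 48.8379 years.

48.84 years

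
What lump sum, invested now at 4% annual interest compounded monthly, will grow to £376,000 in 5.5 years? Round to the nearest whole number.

£301,857

Periodic rate = 4%/12 = 0.00333333; 66 periods.
P = 376,000/(1 + 0.04/12)^66 ≈ 376,000/1.24562093196 ≈ 301,857.4836.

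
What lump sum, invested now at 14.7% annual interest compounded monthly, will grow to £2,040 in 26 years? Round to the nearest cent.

£45.69

Periodic rate = 14.7%/12 = 0.01225; 312 periods.
P = 2,040/(1 + 0.01225)^312 ≈ 2,040/44.64666847 ≈ 45.6921.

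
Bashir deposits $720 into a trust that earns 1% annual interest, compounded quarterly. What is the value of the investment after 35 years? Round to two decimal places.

$1,021.28

Periodic rate = 1%/4 = 0.0025; periods = 4·35 = 140.
A = 720·(1 + 0.0025)^140 ≈ 720·1.418447875 ≈ 1,021.2825.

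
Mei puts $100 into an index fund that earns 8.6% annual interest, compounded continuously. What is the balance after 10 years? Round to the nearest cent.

$236.32

A = P·e^(rt) = 100·e^(0.086·10) = 100·e^0.86.
e^0.86 ≈ 2.36316069, so A ≈ 236.3161.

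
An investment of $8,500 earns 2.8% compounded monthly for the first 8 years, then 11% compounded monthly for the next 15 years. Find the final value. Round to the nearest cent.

$54,942.58

Phase 1: 8,500·(1 + 0.028/12)^96 ≈ 10,631.3293.
Phase 2: 10,631.3293·(1 + 0.11/12)^180 ≈ 54,942.5798.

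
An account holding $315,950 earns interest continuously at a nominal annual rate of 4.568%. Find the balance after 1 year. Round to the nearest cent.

A = P·e^(rt) = 315,950·e^(0.04568·1) = 315,950·e^0.04568.
e^0.04568 ≈ 1.04673940075, so A ≈ 330,717.3137.

$330,717.31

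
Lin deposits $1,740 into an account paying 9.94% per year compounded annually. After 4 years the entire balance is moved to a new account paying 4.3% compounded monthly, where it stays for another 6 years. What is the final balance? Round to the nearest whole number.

Phase 1: 1,740·(1 + 0.0994)^4 ≈ 2,541.9803.
Phase 2: 2,541.9803·(1 + 0.043/12)^72 ≈ 3,288.6669.

$3,289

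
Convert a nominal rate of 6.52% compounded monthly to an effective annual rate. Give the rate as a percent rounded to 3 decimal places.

6.718%

EAR = (1 + 6.52%/12)^12 − 1 = (1 + 0.00543333)^12 − 1.
(1 + 0.00543333)^12 ≈ 1.067184, so EAR ≈ 6.71841%.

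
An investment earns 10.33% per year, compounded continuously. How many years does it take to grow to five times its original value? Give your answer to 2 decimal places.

15.58 years

e^(0.1033t) = 5, so 0.1033t = ln 5 ≈ 1.6094.
t ≈ 1.6094/0.1033 ≈ 15.5802.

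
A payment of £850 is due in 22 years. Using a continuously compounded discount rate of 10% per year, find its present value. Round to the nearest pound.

P = A·e^(−rt) = 850·e^(−2.2).
e^(−2.2) ≈ 0.110803158, so P ≈ 94.1827.

£94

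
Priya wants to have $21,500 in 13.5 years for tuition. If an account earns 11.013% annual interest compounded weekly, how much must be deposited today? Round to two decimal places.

Periodic rate = 11.013%/52 = 0.00211788; 702 periods.
P = 21,500/(1 + 0.11013/52)^702 ≈ 21,500/4.4157726818 ≈ 4,868.9101.

$4,868.91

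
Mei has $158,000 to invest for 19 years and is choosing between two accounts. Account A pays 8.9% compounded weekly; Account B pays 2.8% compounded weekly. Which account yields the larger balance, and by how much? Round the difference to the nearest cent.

Account A, by $586,966.41

Account A growth factor: (1 + 0.089/52)^988 ≈ 5.41706709875; balance ≈ 855,896.6016.
Account B growth factor: (1 + 0.028/52)^988 ≈ 1.70208985176; balance ≈ 268,930.1966.
Account A is larger by 586,966.4050.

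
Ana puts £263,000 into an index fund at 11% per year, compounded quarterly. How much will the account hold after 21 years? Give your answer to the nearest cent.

£2,568,203.98

Periodic rate = 11%/4 = 0.0275; periods = 4·21 = 84.
A = 263,000·(1 + 0.0275)^84 ≈ 263,000·9.765034141279 ≈ 2,568,203.9792.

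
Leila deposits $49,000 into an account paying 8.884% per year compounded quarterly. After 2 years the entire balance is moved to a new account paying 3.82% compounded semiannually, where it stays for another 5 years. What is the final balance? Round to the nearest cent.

After 2 years at 8.884%: 49,000 × 1.1921228209 ≈ 58,414.0182.
Then 5 years at 3.82%: 58,414.0182 × 1.2082811935 ≈ 70,580.5597.

$70,580.56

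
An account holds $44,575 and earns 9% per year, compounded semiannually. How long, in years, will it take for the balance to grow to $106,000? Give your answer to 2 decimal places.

We need (1 + 0.045)^(2t) = 2.378, so 2t = ln 2.378 / ln 1.045 ≈ 19.6803.
t ≈ 19.6803/2 = 9.8402 years.

9.84 years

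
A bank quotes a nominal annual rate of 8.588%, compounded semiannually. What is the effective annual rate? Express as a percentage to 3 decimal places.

8.772%

One year is 2 periods at 0.04294 each: (1 + 0.04294)^2 ≈ 1.087724.
EAR = 1.087724 − 1 ≈ 8.77238%.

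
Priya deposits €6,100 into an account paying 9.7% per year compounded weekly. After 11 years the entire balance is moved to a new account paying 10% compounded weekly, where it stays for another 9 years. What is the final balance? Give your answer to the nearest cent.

€43,529.14

After 11 years at 9.7%: 6,100 × 2.9037588509 ≈ 17,712.9290.
Then 9 years at 10%: 17,712.9290 × 2.4574782517 ≈ 43,529.1378.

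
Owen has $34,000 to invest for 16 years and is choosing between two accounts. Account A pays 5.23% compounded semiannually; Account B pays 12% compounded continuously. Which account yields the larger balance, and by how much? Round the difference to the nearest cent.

A: (1 + 0.02615)^32 ≈ 2.2842686708, so 34,000 × 2.2842686708 ≈ 77,665.1348.
B: e^(0.12·16) = e^1.92 ≈ 6.82095846929, so 34,000 × 6.82095846929 ≈ 231,912.5880.
Difference ≈ 154,247.4531 in favor of B.

Account B, by $154,247.45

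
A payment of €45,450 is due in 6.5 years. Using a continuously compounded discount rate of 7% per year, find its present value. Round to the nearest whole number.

P = A·e^(−rt) = 45,450·e^(−0.455).
e^(−0.455) ≈ 0.63444796795, so P ≈ 28,835.6601.

€28,836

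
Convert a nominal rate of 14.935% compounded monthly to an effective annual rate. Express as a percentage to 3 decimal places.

EAR = (1 + 14.935%/12)^12 − 1 = (1 + 0.0124458)^12 − 1.
(1 + 0.0124458)^12 ≈ 1.16001, so EAR ≈ 16.00096%.

16.001%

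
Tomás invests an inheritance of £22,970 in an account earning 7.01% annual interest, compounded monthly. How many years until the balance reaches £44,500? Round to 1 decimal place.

9.5 years

(1 + 0.00584167)^(12t) = 44,500/22,970 = 1.9373.
12t·ln(1 + 0.00584167) = ln(1.9373); 12t = 0.6613/0.00582467 ≈ 113.5344.
t ≈ 9.4612 years.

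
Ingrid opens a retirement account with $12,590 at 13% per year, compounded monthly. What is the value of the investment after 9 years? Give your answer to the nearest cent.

Periodic rate = 13%/12 = 0.0108333; periods = 12·9 = 108.
A = 12,590·(1 + 0.13/12)^108 ≈ 12,590·3.2017831921 ≈ 40,310.4504.

$40,310.45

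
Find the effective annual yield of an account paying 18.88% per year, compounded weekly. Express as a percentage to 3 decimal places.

20.739%

EAR = (1 + 18.88%/52)^52 − 1 = (1 + 0.00363077)^52 − 1.
(1 + 0.00363077)^52 ≈ 1.207386, so EAR ≈ 20.73865%.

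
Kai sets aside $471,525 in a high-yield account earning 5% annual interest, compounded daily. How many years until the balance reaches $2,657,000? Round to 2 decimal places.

(1 + 0.000136986)^(365t) = 2,657,000/471,525 = 5.6349.
365t·ln(1 + 0.000136986) = ln(5.6349); 365t = 1.729/0.000136977 ≈ 12622.4245.
t ≈ 34.5820 years.

34.58 years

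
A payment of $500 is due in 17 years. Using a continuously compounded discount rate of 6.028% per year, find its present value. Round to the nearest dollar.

$179

P = A·e^(−rt) = 500·e^(−1.02476).
e^(−1.02476) ≈ 0.358882587, so P ≈ 179.4413.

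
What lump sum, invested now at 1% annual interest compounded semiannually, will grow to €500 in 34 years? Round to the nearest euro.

Periodic rate = 1%/2 = 0.005; 68 periods.
P = 500/(1 + 0.005)^68 ≈ 500/1.40375785 ≈ 356.1868.

€356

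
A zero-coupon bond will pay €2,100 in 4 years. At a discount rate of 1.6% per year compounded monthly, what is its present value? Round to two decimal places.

€1,969.89

Growth factor = (1 + 0.016/12)^48 ≈ 1.066046954.
P = 2,100/1.066046954 ≈ 1,969.8945.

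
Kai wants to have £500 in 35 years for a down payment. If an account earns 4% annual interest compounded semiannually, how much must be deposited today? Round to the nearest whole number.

£125

Periodic rate = 4%/2 = 0.02; 70 periods.
P = 500/(1 + 0.02)^70 ≈ 500/3.99955822 ≈ 125.0138.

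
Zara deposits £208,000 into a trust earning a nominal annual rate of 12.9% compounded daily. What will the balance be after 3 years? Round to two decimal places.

£306,270.81

Periodic rate = 12.9%/365 = 0.000353425; periods = 365·3 = 1095.
A = 208,000·(1 + 0.129/365)^1095 ≈ 208,000·1.47245581373 ≈ 306,270.8093.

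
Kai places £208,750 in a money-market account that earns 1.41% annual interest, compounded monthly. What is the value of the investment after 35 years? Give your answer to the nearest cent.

Growth factor = (1 + 0.001175)^420 ≈ 1.63756485797.
A ≈ 208,750 × 1.63756485797 ≈ 341,841.6641.

£341,841.66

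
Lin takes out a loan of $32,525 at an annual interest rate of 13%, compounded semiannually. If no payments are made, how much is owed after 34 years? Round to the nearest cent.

$2,354,998.49

Periodic rate = 13%/2 = 0.065; periods = 2·34 = 68.
A = 32,525·(1 + 0.065)^68 ≈ 32,525·72.40579538733 ≈ 2,354,998.4950.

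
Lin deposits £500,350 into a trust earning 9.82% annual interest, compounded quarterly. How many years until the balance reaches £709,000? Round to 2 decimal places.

We need (1 + 0.02455)^(4t) = 1.417, so 4t = ln 1.417 / ln 1.02455 ≈ 14.3710.
t ≈ 14.3710/4 = 3.5928 years.

3.59 years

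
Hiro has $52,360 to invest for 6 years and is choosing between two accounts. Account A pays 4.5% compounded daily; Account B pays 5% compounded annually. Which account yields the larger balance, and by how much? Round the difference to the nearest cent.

A: (1 + 0.045/365)^2190 ≈ 1.3099426499, so 52,360 × 1.3099426499 ≈ 68,588.5971.
B: (1 + 0.05)^6 ≈ 1.3400956406, so 52,360 × 1.3400956406 ≈ 70,167.4077.
Difference ≈ 1,578.8106 in favor of B.

Account B, by $1,578.81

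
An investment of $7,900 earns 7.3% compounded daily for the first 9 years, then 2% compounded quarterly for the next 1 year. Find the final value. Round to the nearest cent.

$15,545.13

Phase 1: 7,900·(1 + 0.0002)^3285 ≈ 15,238.0725.
Phase 2: 15,238.0725·(1 + 0.005)^4 ≈ 15,545.1273.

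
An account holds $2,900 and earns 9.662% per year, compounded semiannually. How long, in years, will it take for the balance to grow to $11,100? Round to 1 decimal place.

14.2 years

(1 + 0.04831)^(2t) = 11,100/2,900 = 3.8276.
2t·ln(1 + 0.04831) = ln(3.8276); 2t = 1.3422/0.0471793 ≈ 28.4496.
t ≈ 14.2248 years.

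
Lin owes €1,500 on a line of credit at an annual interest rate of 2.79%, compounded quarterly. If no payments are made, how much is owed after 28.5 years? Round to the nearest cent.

Growth factor = (1 + 0.006975)^114 ≈ 2.208668272.
A ≈ 1,500 × 2.208668272 ≈ 3,313.0024.

€3,313.00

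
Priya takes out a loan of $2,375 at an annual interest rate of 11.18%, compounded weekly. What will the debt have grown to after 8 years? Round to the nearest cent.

$5,803.36

Periodic rate = 11.18%/52 = 0.00215; periods = 52·8 = 416.
A = 2,375·(1 + 0.00215)^416 ≈ 2,375·2.443520668 ≈ 5,803.3616.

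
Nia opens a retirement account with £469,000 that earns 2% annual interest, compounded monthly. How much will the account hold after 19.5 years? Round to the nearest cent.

Periodic rate = 2%/12 = 0.00166667; periods = 12·19.5 = 234.
A = 469,000·(1 + 0.02/12)^234 ≈ 469,000·1.47650138563 ≈ 692,479.1499.

£692,479.15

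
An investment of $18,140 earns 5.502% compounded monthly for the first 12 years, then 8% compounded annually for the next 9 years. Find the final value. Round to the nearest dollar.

$70,070

After 12 years at 5.502%: 18,140 × 1.9323386605 ≈ 35,052.6233.
Then 9 years at 8%: 35,052.6233 × 1.9990046271 ≈ 70,070.3562.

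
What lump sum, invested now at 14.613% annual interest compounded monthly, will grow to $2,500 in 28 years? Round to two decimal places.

Periodic rate = 14.613%/12 = 0.0121775; 336 periods.
P = 2,500/(1 + 0.0121775)^336 ≈ 2,500/58.37731948 ≈ 42.8249.

$42.82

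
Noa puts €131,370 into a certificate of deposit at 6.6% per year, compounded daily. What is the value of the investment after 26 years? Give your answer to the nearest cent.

Periodic rate = 6.6%/365 = 0.000180822; periods = 365·26 = 9490.
A = 131,370·(1 + 0.066/365)^9490 ≈ 131,370·5.56137218399 ≈ 730,597.4638.

€730,597.46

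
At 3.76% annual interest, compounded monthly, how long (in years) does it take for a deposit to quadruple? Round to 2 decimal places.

(1 + 0.00313333)^(12t) = 4.
12t = ln 4 / ln(1 + 0.00313333) ≈ 1.3863/0.00312843 ≈ 443.1272.
t ≈ 36.9273.

36.93 years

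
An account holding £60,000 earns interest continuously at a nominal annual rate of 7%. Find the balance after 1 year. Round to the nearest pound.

£64,350

A = P·e^(rt) = 60,000·e^(0.07·1) = 60,000·e^0.07.
e^0.07 ≈ 1.0725081813, so A ≈ 64,350.4909.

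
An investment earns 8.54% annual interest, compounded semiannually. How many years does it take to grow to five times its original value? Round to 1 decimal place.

19.2 years

(1 + 0.0427)^(2t) = 5.
2t = ln 5 / ln(1 + 0.0427) ≈ 1.6094/0.0418135 ≈ 38.4909.
t ≈ 19.2454.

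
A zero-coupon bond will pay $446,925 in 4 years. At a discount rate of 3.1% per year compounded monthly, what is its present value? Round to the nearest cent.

Periodic rate = 3.1%/12 = 0.00258333; 48 periods.
P = 446,925/(1 + 0.031/12)^48 ≈ 446,925/1.13183488591 ≈ 394,867.6663.

$394,867.67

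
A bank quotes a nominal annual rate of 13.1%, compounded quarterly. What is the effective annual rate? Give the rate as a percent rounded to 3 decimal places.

13.758%

One year is 4 periods at 0.03275 each: (1 + 0.03275)^4 ≈ 1.137577.
EAR = 1.137577 − 1 ≈ 13.75770%.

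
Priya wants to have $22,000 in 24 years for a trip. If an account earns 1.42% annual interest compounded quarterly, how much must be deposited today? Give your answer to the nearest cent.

Growth factor = (1 + 0.00355)^96 ≈ 1.4052237009.
P = 22,000/1.4052237009 ≈ 15,655.8703.

$15,655.87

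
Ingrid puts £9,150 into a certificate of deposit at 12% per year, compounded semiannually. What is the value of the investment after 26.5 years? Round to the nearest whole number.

Periodic rate = 12%/2 = 0.06; periods = 2·26.5 = 53.
A = 9,150·(1 + 0.06)^53 ≈ 9,150·21.938698464 ≈ 200,739.0909.

£200,739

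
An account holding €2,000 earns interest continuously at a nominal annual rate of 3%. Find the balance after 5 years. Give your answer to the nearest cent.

€2,323.67

A = P·e^(rt) = 2,000·e^(0.03·5) = 2,000·e^0.15.
e^0.15 ≈ 1.161834243, so A ≈ 2,323.6685.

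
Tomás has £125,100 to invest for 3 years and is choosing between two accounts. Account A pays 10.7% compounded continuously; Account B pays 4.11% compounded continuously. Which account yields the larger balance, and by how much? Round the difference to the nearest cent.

Account A growth factor: e^(0.107·3) = e^0.321 ≈ 1.37850558089; balance ≈ 172,451.0482.
Account B growth factor: e^(0.0411·3) = e^0.1233 ≈ 1.13122373717; balance ≈ 141,516.0895.
Account A is larger by 30,934.9587.

Account A, by £30,934.96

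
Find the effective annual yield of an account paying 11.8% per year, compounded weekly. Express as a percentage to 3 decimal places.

One year is 52 periods at 0.00226923 each: (1 + 0.00226923)^52 ≈ 1.125094.
EAR = 1.125094 − 1 ≈ 12.50937%.

12.509%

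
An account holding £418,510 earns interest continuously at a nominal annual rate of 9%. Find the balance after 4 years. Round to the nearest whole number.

£599,863

A = P·e^(rt) = 418,510·e^(0.09·4) = 418,510·e^0.36.
e^0.36 ≈ 1.43332941456, so A ≈ 599,862.6933.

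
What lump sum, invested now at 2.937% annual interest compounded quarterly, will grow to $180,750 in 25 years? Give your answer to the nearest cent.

$86,968.62

Growth factor = (1 + 0.0073425)^100 ≈ 2.07833586271.
P = 180,750/2.07833586271 ≈ 86,968.6191.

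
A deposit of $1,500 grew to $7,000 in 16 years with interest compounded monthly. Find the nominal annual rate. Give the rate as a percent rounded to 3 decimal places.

The 192-period growth factor is 7,000/1,500 = 4.66667.
r/12 = 4.66667^(1/192) − 1 ≈ 0.00805542, so r ≈ 12·0.00805542 = 9.66651%.

9.667%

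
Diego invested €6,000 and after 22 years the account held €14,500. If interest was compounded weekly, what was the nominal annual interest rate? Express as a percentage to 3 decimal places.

The 1144-period growth factor is 14,500/6,000 = 2.41667.
r/52 = 2.41667^(1/1144) − 1 ≈ 0.000771617, so r ≈ 52·0.000771617 = 4.01241%.

4.012%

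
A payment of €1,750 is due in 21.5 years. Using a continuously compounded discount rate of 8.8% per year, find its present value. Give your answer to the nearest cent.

P = A·e^(−rt) = 1,750·e^(−1.892).
e^(−1.892) ≈ 0.1507699672, so P ≈ 263.8474.

€263.85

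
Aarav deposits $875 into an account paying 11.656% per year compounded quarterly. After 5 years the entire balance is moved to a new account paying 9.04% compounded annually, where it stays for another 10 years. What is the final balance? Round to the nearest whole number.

Phase 1: 875·(1 + 0.02914)^20 ≈ 1,554.1653.
Phase 2: 1,554.1653·(1 + 0.0904)^10 ≈ 3,692.7988.

$3,693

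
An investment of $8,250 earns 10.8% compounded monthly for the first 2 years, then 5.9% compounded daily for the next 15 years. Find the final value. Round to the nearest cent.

After 2 years at 10.8%: 8,250 × 1.2399037962 ≈ 10,229.2063.
Then 15 years at 5.9%: 10,229.2063 × 2.4228111066 ≈ 24,783.4347.

$24,783.43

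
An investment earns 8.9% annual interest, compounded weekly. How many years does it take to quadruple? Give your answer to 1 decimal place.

15.6 years

(1 + 0.00171154)^(52t) = 4.
52t = ln 4 / ln(1 + 0.00171154) ≈ 1.3863/0.00171008 ≈ 810.6627.
t ≈ 15.5897.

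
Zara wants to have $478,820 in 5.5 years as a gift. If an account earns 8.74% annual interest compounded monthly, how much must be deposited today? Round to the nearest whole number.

Growth factor = (1 + 0.0874/12)^66 ≈ 1.61439117562.
P = 478,820/1.61439117562 ≈ 296,594.7827.

$296,595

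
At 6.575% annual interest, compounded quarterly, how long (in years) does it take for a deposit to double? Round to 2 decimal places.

10.63 years

(1 + 0.0164375)^(4t) = 2.
4t = ln 2 / ln(1 + 0.0164375) ≈ 0.69315/0.0163039 ≈ 42.5143.
t ≈ 10.6286.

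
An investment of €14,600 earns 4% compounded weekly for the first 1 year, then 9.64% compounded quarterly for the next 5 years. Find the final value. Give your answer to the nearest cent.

€24,466.13

After 1 years at 4%: 14,600 × 1.04079477 ≈ 15,195.6036.
Then 5 years at 9.64%: 15,195.6036 × 1.6100795086 ≈ 24,466.1300.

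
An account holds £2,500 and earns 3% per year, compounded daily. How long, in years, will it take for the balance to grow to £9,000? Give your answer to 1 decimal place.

42.7 years

We need (1 + 0.0000821918)^(365t) = 3.6, so 365t = ln 3.6 / ln 1.000082 ≈ 15585.3356.
t ≈ 15585.3356/365 = 42.6995 years.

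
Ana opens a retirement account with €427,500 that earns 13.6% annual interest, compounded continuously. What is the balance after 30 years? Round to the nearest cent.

€25,284,688.36

A = P·e^(rt) = 427,500·e^(0.136·30) = 427,500·e^4.08.
e^4.08 ≈ 59.145469849882, so A ≈ 25,284,688.3608.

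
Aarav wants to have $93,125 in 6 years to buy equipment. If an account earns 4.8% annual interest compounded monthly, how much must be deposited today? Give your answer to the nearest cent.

Growth factor = (1 + 0.004)^72 ≈ 1.3329913225.
P = 93,125/1.3329913225 ≈ 69,861.6701.

$69,861.67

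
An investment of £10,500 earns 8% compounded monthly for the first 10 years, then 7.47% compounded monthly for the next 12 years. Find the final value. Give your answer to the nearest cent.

£56,959.58

After 10 years at 8%: 10,500 × 2.2196402345 ≈ 23,306.2225.
Then 12 years at 7.47%: 23,306.2225 × 2.4439644122 ≈ 56,959.5783.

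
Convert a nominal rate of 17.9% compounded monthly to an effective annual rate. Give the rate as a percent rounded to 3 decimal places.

EAR = (1 + 17.9%/12)^12 − 1 = (1 + 0.0149167)^12 − 1.
(1 + 0.0149167)^12 ≈ 1.194441, so EAR ≈ 19.44408%.

19.444%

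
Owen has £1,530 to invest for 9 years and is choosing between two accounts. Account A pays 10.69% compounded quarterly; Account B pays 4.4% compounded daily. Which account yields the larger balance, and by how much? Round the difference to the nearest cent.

A: (1 + 0.026725)^36 ≈ 2.584335709, so 1,530 × 2.584335709 ≈ 3,954.0336.
B: (1 + 0.044/365)^3285 ≈ 1.485833855, so 1,530 × 1.485833855 ≈ 2,273.3258.
Difference ≈ 1,680.7078 in favor of A.

Account A, by £1,680.71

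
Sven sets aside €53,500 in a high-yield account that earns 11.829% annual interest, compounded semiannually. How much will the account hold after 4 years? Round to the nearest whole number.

€84,722

Periodic rate = 11.829%/2 = 0.059145; periods = 2·4 = 8.
A = 53,500·(1 + 0.059145)^8 ≈ 53,500·1.583592232 ≈ 84,722.1844.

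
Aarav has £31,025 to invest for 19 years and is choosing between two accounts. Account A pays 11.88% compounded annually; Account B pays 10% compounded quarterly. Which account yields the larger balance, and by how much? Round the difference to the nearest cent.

A: (1 + 0.1188)^19 ≈ 8.43911094313, so 31,025 × 8.43911094313 ≈ 261,823.4170.
B: (1 + 0.025)^76 ≈ 6.53151261184, so 31,025 × 6.53151261184 ≈ 202,640.1788.
Difference ≈ 59,183.2382 in favor of A.

Account A, by £59,183.24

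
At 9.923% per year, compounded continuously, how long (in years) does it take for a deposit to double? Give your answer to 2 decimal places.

e^(0.09923t) = 2, so 0.09923t = ln 2 ≈ 0.69315.
t ≈ 0.69315/0.09923 ≈ 6.9853.

6.99 years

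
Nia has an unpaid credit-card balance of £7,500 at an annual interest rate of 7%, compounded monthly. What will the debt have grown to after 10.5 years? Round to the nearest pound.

£15,608

Growth factor = (1 + 0.07/12)^126 ≈ 2.0810333027.
A ≈ 7,500 × 2.0810333027 ≈ 15,607.7498.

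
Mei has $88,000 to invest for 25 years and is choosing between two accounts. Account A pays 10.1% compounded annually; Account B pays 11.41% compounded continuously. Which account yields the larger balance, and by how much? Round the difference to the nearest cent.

Account B, by $549,771.29

Account A growth factor: (1 + 0.101)^25 ≈ 11.0836543676; balance ≈ 975,361.5844.
Account B growth factor: e^(0.1141·25) = e^2.8525 ≈ 17.33105536454; balance ≈ 1,525,132.8721.
Account B is larger by 549,771.2877.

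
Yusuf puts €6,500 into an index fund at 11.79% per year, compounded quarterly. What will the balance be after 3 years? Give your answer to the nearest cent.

Periodic rate = 11.79%/4 = 0.029475; periods = 4·3 = 12.
A = 6,500·(1 + 0.029475)^12 ≈ 6,500·1.417064619 ≈ 9,210.9200.

€9,210.92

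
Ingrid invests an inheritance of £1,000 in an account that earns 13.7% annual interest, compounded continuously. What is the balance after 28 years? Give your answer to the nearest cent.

£46,339.74

A = P·e^(rt) = 1,000·e^(0.137·28) = 1,000·e^3.836.
e^3.836 ≈ 46.33974425, so A ≈ 46,339.7443.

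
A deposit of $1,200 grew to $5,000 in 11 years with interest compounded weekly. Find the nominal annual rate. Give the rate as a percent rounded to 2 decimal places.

The 572-period growth factor is 5,000/1,200 = 4.16667.
r/52 = 4.16667^(1/572) − 1 ≈ 0.00249807, so r ≈ 52·0.00249807 = 12.98998%.

12.99%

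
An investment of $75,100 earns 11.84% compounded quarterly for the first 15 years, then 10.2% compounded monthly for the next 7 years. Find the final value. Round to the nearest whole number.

After 15 years at 11.84%: 75,100 × 5.75588401179 ≈ 432,266.8893.
Then 7 years at 10.2%: 432,266.8893 × 2.03599081345 ≈ 880,091.4155.

$880,091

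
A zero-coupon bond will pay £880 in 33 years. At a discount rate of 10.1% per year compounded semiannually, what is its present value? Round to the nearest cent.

£34.07

Growth factor = (1 + 0.0505)^66 ≈ 25.8309123.
P = 880/25.8309123 ≈ 34.0677.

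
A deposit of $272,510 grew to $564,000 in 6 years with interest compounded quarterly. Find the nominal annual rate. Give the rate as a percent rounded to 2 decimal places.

(1 + r/4)^24 = 564,000/272,510 = 2.06965.
1 + r/4 = 2.06965^(1/24) ≈ 1.030771, so r/4 ≈ 0.0307714.
r ≈ 4·0.0307714 = 12.30856%.

12.31%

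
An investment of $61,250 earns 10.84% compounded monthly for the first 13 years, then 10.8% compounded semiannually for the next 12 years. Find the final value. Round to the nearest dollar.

$880,118

Phase 1: 61,250·(1 + 0.1084/12)^156 ≈ 249,095.6690.
Phase 2: 249,095.6690·(1 + 0.054)^24 ≈ 880,117.8672.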